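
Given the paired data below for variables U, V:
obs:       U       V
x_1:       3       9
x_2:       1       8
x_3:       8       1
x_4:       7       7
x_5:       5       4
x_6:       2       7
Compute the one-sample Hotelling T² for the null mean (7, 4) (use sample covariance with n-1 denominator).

Step 1 — sample mean vector:
  mean(U) = (3 + 1 + 8 + 7 + 5 + 2) / 6 = 26/6 = 4.3333
  mean(V) = (9 + 8 + 1 + 7 + 4 + 7) / 6 = 36/6 = 6
  x̄ = (4.3333, 6),  deviation x̄ - mu_0 = (4.3333, 6) - (7, 4) = (-2.6667, 2).

Step 2 — sample covariance matrix, S[i,j] = (1/(n-1)) · Σ_k (x_{k,i} - mean_i) · (x_{k,j} - mean_j), divisor n-1 = 5:
  S[U,U] = ((-1.3333)·(-1.3333) + (-3.3333)·(-3.3333) + (3.6667)·(3.6667) + (2.6667)·(2.6667) + (0.6667)·(0.6667) + (-2.3333)·(-2.3333)) / 5 = 39.3333/5 = 7.8667
  S[U,V] = ((-1.3333)·(3) + (-3.3333)·(2) + (3.6667)·(-5) + (2.6667)·(1) + (0.6667)·(-2) + (-2.3333)·(1)) / 5 = -30/5 = -6
  S[V,V] = ((3)·(3) + (2)·(2) + (-5)·(-5) + (1)·(1) + (-2)·(-2) + (1)·(1)) / 5 = 44/5 = 8.8
  S = [[7.8667, -6],
 [-6, 8.8]].

Step 3 — invert S. det(S) = 7.8667·8.8 - (-6)² = 33.2267.
  S^{-1} = (1/det) · [[d, -b], [-b, a]] = [[0.2648, 0.1806],
 [0.1806, 0.2368]].

Step 4 — quadratic form (x̄ - mu_0)^T · S^{-1} · (x̄ - mu_0):
  S^{-1} · (x̄ - mu_0) = (-0.3451, -0.008),
  (x̄ - mu_0)^T · [...] = (-2.6667)·(-0.3451) + (2)·(-0.008) = 0.9042.

Step 5 — scale by n: T² = 6 · 0.9042 = 5.4254.

T² ≈ 5.4254


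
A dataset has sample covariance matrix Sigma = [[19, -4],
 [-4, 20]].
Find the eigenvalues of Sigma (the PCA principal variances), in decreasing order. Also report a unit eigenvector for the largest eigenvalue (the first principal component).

Step 1 — characteristic polynomial of 2×2 Sigma:
  det(Sigma - λI) = λ² - trace · λ + det = 0.
  trace = 19 + 20 = 39, det = 19·20 - (-4)² = 364.
Step 2 — discriminant:
  Δ = trace² - 4·det = 1521 - 1456 = 65.
Step 3 — eigenvalues:
  λ = (trace ± √Δ)/2 = (39 ± 8.0623)/2,
  λ_1 = 23.5311,  λ_2 = 15.4689.

Step 4 — unit eigenvector for λ_1: solve (Sigma - λ_1 I)v = 0. First row:
  (19 - 23.5311)·v_x + (-4)·v_y = 0, i.e. (-4.5311)·v_x + (-4)·v_y = 0,
  so v ∝ (b, λ_1 - a) = (-4, 4.5311); multiply by -1 so the first entry is positive: u = (4, -4.5311).
  ||u|| = √((4)² + (-4.5311)²) = √(36.5311) ≈ 6.0441,
  v_1 = u/||u|| ≈ (0.6618, -0.7497) (||v_1|| = 1).

λ_1 = 23.5311,  λ_2 = 15.4689;  v_1 ≈ (0.6618, -0.7497)


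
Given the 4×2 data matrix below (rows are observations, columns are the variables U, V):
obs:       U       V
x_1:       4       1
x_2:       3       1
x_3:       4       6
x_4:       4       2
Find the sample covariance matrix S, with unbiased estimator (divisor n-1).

Step 1 — column means:
  mean(U) = (4 + 3 + 4 + 4) / 4 = 15/4 = 3.75
  mean(V) = (1 + 1 + 6 + 2) / 4 = 10/4 = 2.5

Step 2 — sample covariance S[i,j] = (1/(n-1)) · Σ_k (x_{k,i} - mean_i) · (x_{k,j} - mean_j), with n-1 = 3.
  S[U,U] = ((0.25)·(0.25) + (-0.75)·(-0.75) + (0.25)·(0.25) + (0.25)·(0.25)) / 3 = 0.75/3 = 0.25
  S[U,V] = ((0.25)·(-1.5) + (-0.75)·(-1.5) + (0.25)·(3.5) + (0.25)·(-0.5)) / 3 = 1.5/3 = 0.5
  S[V,V] = ((-1.5)·(-1.5) + (-1.5)·(-1.5) + (3.5)·(3.5) + (-0.5)·(-0.5)) / 3 = 17/3 = 5.6667

S is symmetric (S[j,i] = S[i,j]). Assembling:

S = [[0.25, 0.5],
 [0.5, 5.6667]]


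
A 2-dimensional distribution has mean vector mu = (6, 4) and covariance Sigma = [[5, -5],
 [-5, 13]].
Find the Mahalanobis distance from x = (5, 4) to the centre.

Step 1 — centre the observation: (x - mu) = (-1, 0).

Step 2 — invert Sigma. det(Sigma) = 5·13 - (-5)² = 40.
  Sigma^{-1} = (1/det) · [[d, -b], [-b, a]] = [[0.325, 0.125],
 [0.125, 0.125]].

Step 3 — form the quadratic (x - mu)^T · Sigma^{-1} · (x - mu):
  Sigma^{-1} · (x - mu) = (-0.325, -0.125).
  (x - mu)^T · [Sigma^{-1} · (x - mu)] = (-1)·(-0.325) + (0)·(-0.125) = 0.325.

Step 4 — take square root: d = √(0.325) ≈ 0.5701.

d(x, mu) = √(0.325) ≈ 0.5701


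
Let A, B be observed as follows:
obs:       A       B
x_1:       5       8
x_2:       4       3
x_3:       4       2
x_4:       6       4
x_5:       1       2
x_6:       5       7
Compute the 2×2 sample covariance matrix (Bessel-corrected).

Step 1 — column means:
  mean(A) = (5 + 4 + 4 + 6 + 1 + 5) / 6 = 25/6 = 4.1667
  mean(B) = (8 + 3 + 2 + 4 + 2 + 7) / 6 = 26/6 = 4.3333

Step 2 — sample covariance S[i,j] = (1/(n-1)) · Σ_k (x_{k,i} - mean_i) · (x_{k,j} - mean_j), with n-1 = 5.
  S[A,A] = ((0.8333)·(0.8333) + (-0.1667)·(-0.1667) + (-0.1667)·(-0.1667) + (1.8333)·(1.8333) + (-3.1667)·(-3.1667) + (0.8333)·(0.8333)) / 5 = 14.8333/5 = 2.9667
  S[A,B] = ((0.8333)·(3.6667) + (-0.1667)·(-1.3333) + (-0.1667)·(-2.3333) + (1.8333)·(-0.3333) + (-3.1667)·(-2.3333) + (0.8333)·(2.6667)) / 5 = 12.6667/5 = 2.5333
  S[B,B] = ((3.6667)·(3.6667) + (-1.3333)·(-1.3333) + (-2.3333)·(-2.3333) + (-0.3333)·(-0.3333) + (-2.3333)·(-2.3333) + (2.6667)·(2.6667)) / 5 = 33.3333/5 = 6.6667

S is symmetric (S[j,i] = S[i,j]). Assembling:

S = [[2.9667, 2.5333],
 [2.5333, 6.6667]]


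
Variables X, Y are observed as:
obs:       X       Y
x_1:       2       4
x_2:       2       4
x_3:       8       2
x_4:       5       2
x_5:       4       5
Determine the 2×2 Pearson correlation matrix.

Step 1 — column means:
  mean(X) = (2 + 2 + 8 + 5 + 4) / 5 = 21/5 = 4.2
  mean(Y) = (4 + 4 + 2 + 2 + 5) / 5 = 17/5 = 3.4

Step 2 — sample variances and covariances s[i,j] = (1/(n-1)) · Σ_k (x_{k,i} - mean_i) · (x_{k,j} - mean_j), with n-1 = 4:
  s[X,X] = ((-2.2)·(-2.2) + (-2.2)·(-2.2) + (3.8)·(3.8) + (0.8)·(0.8) + (-0.2)·(-0.2)) / 4 = 24.8/4 = 6.2
  s[X,Y] = ((-2.2)·(0.6) + (-2.2)·(0.6) + (3.8)·(-1.4) + (0.8)·(-1.4) + (-0.2)·(1.6)) / 4 = -9.4/4 = -2.35
  s[Y,Y] = ((0.6)·(0.6) + (0.6)·(0.6) + (-1.4)·(-1.4) + (-1.4)·(-1.4) + (1.6)·(1.6)) / 4 = 7.2/4 = 1.8
  Sample standard deviations s_i = √(s[i,i]):
  s(X) = √(6.2) = 2.49
  s(Y) = √(1.8) = 1.3416

Step 3 — r_{ij} = s_{ij} / (s_i · s_j):
  r[X,X] = 1 (diagonal).
  r[X,Y] = -2.35 / (2.49 · 1.3416) = -2.35 / 3.3407 = -0.7035
  r[Y,Y] = 1 (diagonal).

R is symmetric with unit diagonal. Assembling:

R = [[1, -0.7035],
 [-0.7035, 1]]


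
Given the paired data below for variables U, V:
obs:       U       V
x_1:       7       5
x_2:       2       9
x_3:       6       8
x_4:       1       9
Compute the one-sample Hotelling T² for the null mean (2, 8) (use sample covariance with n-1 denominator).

Step 1 — sample mean vector:
  mean(U) = (7 + 2 + 6 + 1) / 4 = 16/4 = 4
  mean(V) = (5 + 9 + 8 + 9) / 4 = 31/4 = 7.75
  x̄ = (4, 7.75),  deviation x̄ - mu_0 = (4, 7.75) - (2, 8) = (2, -0.25).

Step 2 — sample covariance matrix, S[i,j] = (1/(n-1)) · Σ_k (x_{k,i} - mean_i) · (x_{k,j} - mean_j), divisor n-1 = 3:
  S[U,U] = ((3)·(3) + (-2)·(-2) + (2)·(2) + (-3)·(-3)) / 3 = 26/3 = 8.6667
  S[U,V] = ((3)·(-2.75) + (-2)·(1.25) + (2)·(0.25) + (-3)·(1.25)) / 3 = -14/3 = -4.6667
  S[V,V] = ((-2.75)·(-2.75) + (1.25)·(1.25) + (0.25)·(0.25) + (1.25)·(1.25)) / 3 = 10.75/3 = 3.5833
  S = [[8.6667, -4.6667],
 [-4.6667, 3.5833]].

Step 3 — invert S. det(S) = 8.6667·3.5833 - (-4.6667)² = 9.2778.
  S^{-1} = (1/det) · [[d, -b], [-b, a]] = [[0.3862, 0.503],
 [0.503, 0.9341]].

Step 4 — quadratic form (x̄ - mu_0)^T · S^{-1} · (x̄ - mu_0):
  S^{-1} · (x̄ - mu_0) = (0.6467, 0.7725),
  (x̄ - mu_0)^T · [...] = (2)·(0.6467) + (-0.25)·(0.7725) = 1.1003.

Step 5 — scale by n: T² = 4 · 1.1003 = 4.4012.

T² ≈ 4.4012


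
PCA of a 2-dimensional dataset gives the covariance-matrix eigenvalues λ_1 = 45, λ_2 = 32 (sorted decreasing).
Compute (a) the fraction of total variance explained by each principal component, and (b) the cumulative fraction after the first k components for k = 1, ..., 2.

Step 1 — total variance = trace(Sigma) = Σ λ_i = 45 + 32 = 77.

Step 2 — fraction explained by component i = λ_i / Σ λ:
  PC1: 45/77 = 0.5844
  PC2: 32/77 = 0.4156

Step 3 — cumulative fraction after k components = (λ_1 + ... + λ_k) / Σ λ:
  k = 1: 45/77 = 0.5844
  k = 2: (45 + 32)/77 = 77/77 = 1

Summary (fraction, with percent):

explained: PC1 0.5844 (58.44%), PC2 0.4156 (41.56%);  cumulative: 0.5844, 1


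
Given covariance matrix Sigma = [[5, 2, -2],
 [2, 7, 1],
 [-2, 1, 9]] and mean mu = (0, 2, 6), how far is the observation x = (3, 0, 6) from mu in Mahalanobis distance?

Step 1 — centre the observation: (x - mu) = (3, -2, 0).

Step 2 — invert Sigma (cofactor / det for 3×3, or solve directly):
  Sigma^{-1} = [[0.2605, -0.084, 0.0672],
 [-0.084, 0.1723, -0.0378],
 [0.0672, -0.0378, 0.1303]].

Step 3 — form the quadratic (x - mu)^T · Sigma^{-1} · (x - mu):
  Sigma^{-1} · (x - mu) = (0.9496, -0.5966, 0.2773).
  (x - mu)^T · [Sigma^{-1} · (x - mu)] = (3)·(0.9496) + (-2)·(-0.5966) + (0)·(0.2773) = 4.042.

Step 4 — take square root: d = √(4.042) ≈ 2.0105.

d(x, mu) = √(4.042) ≈ 2.0105


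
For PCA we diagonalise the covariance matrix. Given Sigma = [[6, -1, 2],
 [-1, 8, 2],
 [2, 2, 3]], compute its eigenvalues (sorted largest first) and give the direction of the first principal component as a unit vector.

Step 1 — characteristic polynomial p(λ) = det(λI - Sigma) = λ³ - tr·λ² + c_1·λ - det, where tr = trace, c_1 = sum of the principal 2×2 minors, det = det(Sigma):
  tr = 6 + 8 + 3 = 17,
  c_1 = (6·8 - (-1)²) + (6·3 - (2)²) + (8·3 - (2)²) = 47 + 14 + 20 = 81,
  det = 6·(8·3 - (2)²) - (-1)·((-1)·3 - (2)·(2)) + (2)·((-1)·(2) - 8·(2)) = 6·(20) - (-1)·(-7) + (2)·(-18) = 77.
  So p(λ) = λ³ - 17λ² + 81λ - 77.
Step 2 — look for an integer root (rational root theorem: any rational root is an integer divisor of 77). Testing λ = 7:
  p(7) = 343 - 833 + 567 - 77 = 0  ✓
  Dividing out (λ - 7): p(λ) = (λ - 7)(λ² - 10λ + 11).
Step 3 — remaining eigenvalues from the quadratic λ² - 10λ + 11 = 0:
  Δ = 10² - 4·11 = 100 - 44 = 56,  λ = (10 ± √56)/2 = (10 ± 7.4833)/2 ≈ 8.7417 or 1.2583.
  Sorted: λ_1 = 8.7417,  λ_2 = 7,  λ_3 = 1.2583  (check: sum = 17 = tr ✓).

Step 4 — unit eigenvector for λ_1 ≈ 8.7417: v spans the null space of (Sigma - λ_1 I), whose rows are
  r_1 = (-2.7417, -1, 2),  r_2 = (-1, -0.7417, 2),  r_3 = (2, 2, -5.7417).
  v is orthogonal to every row, so take v ∝ r_1 × r_2 = ((-1)·(2) - (2)·(-0.7417), (2)·(-1) - (-2.7417)·(2), (-2.7417)·(-0.7417) - (-1)·(-1)) ≈ (-0.5167, 3.4833, 1.0334).
  Rescale (multiply by -1 so the first nonzero entry is positive): u = (0.5167, -3.4833, -1.0334).
  ||u|| = √((0.5167)² + (-3.4833)² + (-1.0334)²) = √(13.4683) ≈ 3.6699,  v_1 = u/||u|| ≈ (0.1408, -0.9492, -0.2816) (||v_1|| = 1).

λ_1 = 8.7417,  λ_2 = 7,  λ_3 = 1.2583;  v_1 ≈ (0.1408, -0.9492, -0.2816)


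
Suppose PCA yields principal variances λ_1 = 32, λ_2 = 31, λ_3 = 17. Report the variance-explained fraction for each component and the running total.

Step 1 — total variance = trace(Sigma) = Σ λ_i = 32 + 31 + 17 = 80.

Step 2 — fraction explained by component i = λ_i / Σ λ:
  PC1: 32/80 = 0.4
  PC2: 31/80 = 0.3875
  PC3: 17/80 = 0.2125

Step 3 — cumulative fraction after k components = (λ_1 + ... + λ_k) / Σ λ:
  k = 1: 32/80 = 0.4
  k = 2: (32 + 31)/80 = 63/80 = 0.7875
  k = 3: (32 + 31 + 17)/80 = 80/80 = 1

Summary (fraction, with percent):

explained: PC1 0.4 (40%), PC2 0.3875 (38.75%), PC3 0.2125 (21.25%);  cumulative: 0.4, 0.7875, 1


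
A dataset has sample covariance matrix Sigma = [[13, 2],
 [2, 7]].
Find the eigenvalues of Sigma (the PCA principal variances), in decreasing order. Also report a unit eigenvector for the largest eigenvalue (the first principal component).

Step 1 — characteristic polynomial of 2×2 Sigma:
  det(Sigma - λI) = λ² - trace · λ + det = 0.
  trace = 13 + 7 = 20, det = 13·7 - (2)² = 87.
Step 2 — discriminant:
  Δ = trace² - 4·det = 400 - 348 = 52.
Step 3 — eigenvalues:
  λ = (trace ± √Δ)/2 = (20 ± 7.2111)/2,
  λ_1 = 13.6056,  λ_2 = 6.3944.

Step 4 — unit eigenvector for λ_1: solve (Sigma - λ_1 I)v = 0. First row:
  (13 - 13.6056)·v_x + (2)·v_y = 0, i.e. (-0.6056)·v_x + (2)·v_y = 0,
  so v ∝ (b, λ_1 - a) = (2, 0.6056) = u.
  ||u|| = √((2)² + (0.6056)²) = √(4.3667) ≈ 2.0897,
  v_1 = u/||u|| ≈ (0.9571, 0.2898) (||v_1|| = 1).

λ_1 = 13.6056,  λ_2 = 6.3944;  v_1 ≈ (0.9571, 0.2898)


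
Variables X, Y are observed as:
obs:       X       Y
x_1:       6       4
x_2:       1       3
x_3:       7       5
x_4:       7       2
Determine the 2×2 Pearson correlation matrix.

Step 1 — column means:
  mean(X) = (6 + 1 + 7 + 7) / 4 = 21/4 = 5.25
  mean(Y) = (4 + 3 + 5 + 2) / 4 = 14/4 = 3.5

Step 2 — sample variances and covariances s[i,j] = (1/(n-1)) · Σ_k (x_{k,i} - mean_i) · (x_{k,j} - mean_j), with n-1 = 3:
  s[X,X] = ((0.75)·(0.75) + (-4.25)·(-4.25) + (1.75)·(1.75) + (1.75)·(1.75)) / 3 = 24.75/3 = 8.25
  s[X,Y] = ((0.75)·(0.5) + (-4.25)·(-0.5) + (1.75)·(1.5) + (1.75)·(-1.5)) / 3 = 2.5/3 = 0.8333
  s[Y,Y] = ((0.5)·(0.5) + (-0.5)·(-0.5) + (1.5)·(1.5) + (-1.5)·(-1.5)) / 3 = 5/3 = 1.6667
  Sample standard deviations s_i = √(s[i,i]):
  s(X) = √(8.25) = 2.8723
  s(Y) = √(1.6667) = 1.291

Step 3 — r_{ij} = s_{ij} / (s_i · s_j):
  r[X,X] = 1 (diagonal).
  r[X,Y] = 0.8333 / (2.8723 · 1.291) = 0.8333 / 3.7081 = 0.2247
  r[Y,Y] = 1 (diagonal).

R is symmetric with unit diagonal. Assembling:

R = [[1, 0.2247],
 [0.2247, 1]]


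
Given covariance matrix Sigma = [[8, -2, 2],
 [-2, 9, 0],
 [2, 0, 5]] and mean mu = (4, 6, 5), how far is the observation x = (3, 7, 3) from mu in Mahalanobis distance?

Step 1 — centre the observation: (x - mu) = (-1, 1, -2).

Step 2 — invert Sigma (cofactor / det for 3×3, or solve directly):
  Sigma^{-1} = [[0.148, 0.0329, -0.0592],
 [0.0329, 0.1184, -0.0132],
 [-0.0592, -0.0132, 0.2237]].

Step 3 — form the quadratic (x - mu)^T · Sigma^{-1} · (x - mu):
  Sigma^{-1} · (x - mu) = (0.0033, 0.1118, -0.4013).
  (x - mu)^T · [Sigma^{-1} · (x - mu)] = (-1)·(0.0033) + (1)·(0.1118) + (-2)·(-0.4013) = 0.9112.

Step 4 — take square root: d = √(0.9112) ≈ 0.9546.

d(x, mu) = √(0.9112) ≈ 0.9546


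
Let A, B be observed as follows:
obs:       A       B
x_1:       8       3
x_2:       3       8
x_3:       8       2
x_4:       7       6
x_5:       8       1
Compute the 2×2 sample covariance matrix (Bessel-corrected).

Step 1 — column means:
  mean(A) = (8 + 3 + 8 + 7 + 8) / 5 = 34/5 = 6.8
  mean(B) = (3 + 8 + 2 + 6 + 1) / 5 = 20/5 = 4

Step 2 — sample covariance S[i,j] = (1/(n-1)) · Σ_k (x_{k,i} - mean_i) · (x_{k,j} - mean_j), with n-1 = 4.
  S[A,A] = ((1.2)·(1.2) + (-3.8)·(-3.8) + (1.2)·(1.2) + (0.2)·(0.2) + (1.2)·(1.2)) / 4 = 18.8/4 = 4.7
  S[A,B] = ((1.2)·(-1) + (-3.8)·(4) + (1.2)·(-2) + (0.2)·(2) + (1.2)·(-3)) / 4 = -22/4 = -5.5
  S[B,B] = ((-1)·(-1) + (4)·(4) + (-2)·(-2) + (2)·(2) + (-3)·(-3)) / 4 = 34/4 = 8.5

S is symmetric (S[j,i] = S[i,j]). Assembling:

S = [[4.7, -5.5],
 [-5.5, 8.5]]


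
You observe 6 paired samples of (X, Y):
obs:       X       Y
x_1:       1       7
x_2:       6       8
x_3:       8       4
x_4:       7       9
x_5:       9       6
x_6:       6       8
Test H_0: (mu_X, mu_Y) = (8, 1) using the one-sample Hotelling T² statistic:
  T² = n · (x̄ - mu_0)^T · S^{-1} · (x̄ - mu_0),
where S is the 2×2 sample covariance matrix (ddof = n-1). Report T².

Step 1 — sample mean vector:
  mean(X) = (1 + 6 + 8 + 7 + 9 + 6) / 6 = 37/6 = 6.1667
  mean(Y) = (7 + 8 + 4 + 9 + 6 + 8) / 6 = 42/6 = 7
  x̄ = (6.1667, 7),  deviation x̄ - mu_0 = (6.1667, 7) - (8, 1) = (-1.8333, 6).

Step 2 — sample covariance matrix, S[i,j] = (1/(n-1)) · Σ_k (x_{k,i} - mean_i) · (x_{k,j} - mean_j), divisor n-1 = 5:
  S[X,X] = ((-5.1667)·(-5.1667) + (-0.1667)·(-0.1667) + (1.8333)·(1.8333) + (0.8333)·(0.8333) + (2.8333)·(2.8333) + (-0.1667)·(-0.1667)) / 5 = 38.8333/5 = 7.7667
  S[X,Y] = ((-5.1667)·(0) + (-0.1667)·(1) + (1.8333)·(-3) + (0.8333)·(2) + (2.8333)·(-1) + (-0.1667)·(1)) / 5 = -7/5 = -1.4
  S[Y,Y] = ((0)·(0) + (1)·(1) + (-3)·(-3) + (2)·(2) + (-1)·(-1) + (1)·(1)) / 5 = 16/5 = 3.2
  S = [[7.7667, -1.4],
 [-1.4, 3.2]].

Step 3 — invert S. det(S) = 7.7667·3.2 - (-1.4)² = 22.8933.
  S^{-1} = (1/det) · [[d, -b], [-b, a]] = [[0.1398, 0.0612],
 [0.0612, 0.3393]].

Step 4 — quadratic form (x̄ - mu_0)^T · S^{-1} · (x̄ - mu_0):
  S^{-1} · (x̄ - mu_0) = (0.1107, 1.9234),
  (x̄ - mu_0)^T · [...] = (-1.8333)·(0.1107) + (6)·(1.9234) = 11.3376.

Step 5 — scale by n: T² = 6 · 11.3376 = 68.0256.

T² ≈ 68.0256


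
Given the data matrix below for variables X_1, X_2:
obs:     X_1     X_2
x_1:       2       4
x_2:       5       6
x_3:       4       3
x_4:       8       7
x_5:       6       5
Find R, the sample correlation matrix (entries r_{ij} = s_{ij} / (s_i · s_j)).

Step 1 — column means:
  mean(X_1) = (2 + 5 + 4 + 8 + 6) / 5 = 25/5 = 5
  mean(X_2) = (4 + 6 + 3 + 7 + 5) / 5 = 25/5 = 5

Step 2 — sample variances and covariances s[i,j] = (1/(n-1)) · Σ_k (x_{k,i} - mean_i) · (x_{k,j} - mean_j), with n-1 = 4:
  s[X_1,X_1] = ((-3)·(-3) + (0)·(0) + (-1)·(-1) + (3)·(3) + (1)·(1)) / 4 = 20/4 = 5
  s[X_1,X_2] = ((-3)·(-1) + (0)·(1) + (-1)·(-2) + (3)·(2) + (1)·(0)) / 4 = 11/4 = 2.75
  s[X_2,X_2] = ((-1)·(-1) + (1)·(1) + (-2)·(-2) + (2)·(2) + (0)·(0)) / 4 = 10/4 = 2.5
  Sample standard deviations s_i = √(s[i,i]):
  s(X_1) = √(5) = 2.2361
  s(X_2) = √(2.5) = 1.5811

Step 3 — r_{ij} = s_{ij} / (s_i · s_j):
  r[X_1,X_1] = 1 (diagonal).
  r[X_1,X_2] = 2.75 / (2.2361 · 1.5811) = 2.75 / 3.5355 = 0.7778
  r[X_2,X_2] = 1 (diagonal).

R is symmetric with unit diagonal. Assembling:

R = [[1, 0.7778],
 [0.7778, 1]]


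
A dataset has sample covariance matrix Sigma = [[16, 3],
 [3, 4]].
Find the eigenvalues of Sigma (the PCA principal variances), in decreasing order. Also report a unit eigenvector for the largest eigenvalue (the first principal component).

Step 1 — characteristic polynomial of 2×2 Sigma:
  det(Sigma - λI) = λ² - trace · λ + det = 0.
  trace = 16 + 4 = 20, det = 16·4 - (3)² = 55.
Step 2 — discriminant:
  Δ = trace² - 4·det = 400 - 220 = 180.
Step 3 — eigenvalues:
  λ = (trace ± √Δ)/2 = (20 ± 13.4164)/2,
  λ_1 = 16.7082,  λ_2 = 3.2918.

Step 4 — unit eigenvector for λ_1: solve (Sigma - λ_1 I)v = 0. First row:
  (16 - 16.7082)·v_x + (3)·v_y = 0, i.e. (-0.7082)·v_x + (3)·v_y = 0,
  so v ∝ (b, λ_1 - a) = (3, 0.7082) = u.
  ||u|| = √((3)² + (0.7082)²) = √(9.5016) ≈ 3.0825,
  v_1 = u/||u|| ≈ (0.9732, 0.2298) (||v_1|| = 1).

λ_1 = 16.7082,  λ_2 = 3.2918;  v_1 ≈ (0.9732, 0.2298)


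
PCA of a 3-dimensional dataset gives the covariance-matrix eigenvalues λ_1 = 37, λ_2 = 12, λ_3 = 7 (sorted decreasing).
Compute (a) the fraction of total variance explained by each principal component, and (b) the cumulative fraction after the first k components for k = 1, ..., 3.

Step 1 — total variance = trace(Sigma) = Σ λ_i = 37 + 12 + 7 = 56.

Step 2 — fraction explained by component i = λ_i / Σ λ:
  PC1: 37/56 = 0.6607
  PC2: 12/56 = 0.2143
  PC3: 7/56 = 0.125

Step 3 — cumulative fraction after k components = (λ_1 + ... + λ_k) / Σ λ:
  k = 1: 37/56 = 0.6607
  k = 2: (37 + 12)/56 = 49/56 = 0.875
  k = 3: (37 + 12 + 7)/56 = 56/56 = 1

Summary (fraction, with percent):

explained: PC1 0.6607 (66.07%), PC2 0.2143 (21.43%), PC3 0.125 (12.5%);  cumulative: 0.6607, 0.875, 1


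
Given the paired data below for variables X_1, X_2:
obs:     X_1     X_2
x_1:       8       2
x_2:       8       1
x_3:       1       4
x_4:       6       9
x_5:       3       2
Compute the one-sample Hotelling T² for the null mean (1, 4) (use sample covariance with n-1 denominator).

Step 1 — sample mean vector:
  mean(X_1) = (8 + 8 + 1 + 6 + 3) / 5 = 26/5 = 5.2
  mean(X_2) = (2 + 1 + 4 + 9 + 2) / 5 = 18/5 = 3.6
  x̄ = (5.2, 3.6),  deviation x̄ - mu_0 = (5.2, 3.6) - (1, 4) = (4.2, -0.4).

Step 2 — sample covariance matrix, S[i,j] = (1/(n-1)) · Σ_k (x_{k,i} - mean_i) · (x_{k,j} - mean_j), divisor n-1 = 4:
  S[X_1,X_1] = ((2.8)·(2.8) + (2.8)·(2.8) + (-4.2)·(-4.2) + (0.8)·(0.8) + (-2.2)·(-2.2)) / 4 = 38.8/4 = 9.7
  S[X_1,X_2] = ((2.8)·(-1.6) + (2.8)·(-2.6) + (-4.2)·(0.4) + (0.8)·(5.4) + (-2.2)·(-1.6)) / 4 = -5.6/4 = -1.4
  S[X_2,X_2] = ((-1.6)·(-1.6) + (-2.6)·(-2.6) + (0.4)·(0.4) + (5.4)·(5.4) + (-1.6)·(-1.6)) / 4 = 41.2/4 = 10.3
  S = [[9.7, -1.4],
 [-1.4, 10.3]].

Step 3 — invert S. det(S) = 9.7·10.3 - (-1.4)² = 97.95.
  S^{-1} = (1/det) · [[d, -b], [-b, a]] = [[0.1052, 0.0143],
 [0.0143, 0.099]].

Step 4 — quadratic form (x̄ - mu_0)^T · S^{-1} · (x̄ - mu_0):
  S^{-1} · (x̄ - mu_0) = (0.4359, 0.0204),
  (x̄ - mu_0)^T · [...] = (4.2)·(0.4359) + (-0.4)·(0.0204) = 1.8228.

Step 5 — scale by n: T² = 5 · 1.8228 = 9.1138.

T² ≈ 9.1138


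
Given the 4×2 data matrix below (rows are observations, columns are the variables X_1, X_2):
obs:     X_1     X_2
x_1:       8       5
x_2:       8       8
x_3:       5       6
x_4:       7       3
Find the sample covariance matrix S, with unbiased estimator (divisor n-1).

Step 1 — column means:
  mean(X_1) = (8 + 8 + 5 + 7) / 4 = 28/4 = 7
  mean(X_2) = (5 + 8 + 6 + 3) / 4 = 22/4 = 5.5

Step 2 — sample covariance S[i,j] = (1/(n-1)) · Σ_k (x_{k,i} - mean_i) · (x_{k,j} - mean_j), with n-1 = 3.
  S[X_1,X_1] = ((1)·(1) + (1)·(1) + (-2)·(-2) + (0)·(0)) / 3 = 6/3 = 2
  S[X_1,X_2] = ((1)·(-0.5) + (1)·(2.5) + (-2)·(0.5) + (0)·(-2.5)) / 3 = 1/3 = 0.3333
  S[X_2,X_2] = ((-0.5)·(-0.5) + (2.5)·(2.5) + (0.5)·(0.5) + (-2.5)·(-2.5)) / 3 = 13/3 = 4.3333

S is symmetric (S[j,i] = S[i,j]). Assembling:

S = [[2, 0.3333],
 [0.3333, 4.3333]]


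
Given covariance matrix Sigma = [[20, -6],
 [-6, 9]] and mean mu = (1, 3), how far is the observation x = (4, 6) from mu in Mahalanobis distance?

Step 1 — centre the observation: (x - mu) = (3, 3).

Step 2 — invert Sigma. det(Sigma) = 20·9 - (-6)² = 144.
  Sigma^{-1} = (1/det) · [[d, -b], [-b, a]] = [[0.0625, 0.0417],
 [0.0417, 0.1389]].

Step 3 — form the quadratic (x - mu)^T · Sigma^{-1} · (x - mu):
  Sigma^{-1} · (x - mu) = (0.3125, 0.5417).
  (x - mu)^T · [Sigma^{-1} · (x - mu)] = (3)·(0.3125) + (3)·(0.5417) = 2.5625.

Step 4 — take square root: d = √(2.5625) ≈ 1.6008.

d(x, mu) = √(2.5625) ≈ 1.6008


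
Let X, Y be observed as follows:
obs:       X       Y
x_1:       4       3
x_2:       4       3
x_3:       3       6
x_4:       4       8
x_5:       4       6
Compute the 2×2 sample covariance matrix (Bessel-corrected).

Step 1 — column means:
  mean(X) = (4 + 4 + 3 + 4 + 4) / 5 = 19/5 = 3.8
  mean(Y) = (3 + 3 + 6 + 8 + 6) / 5 = 26/5 = 5.2

Step 2 — sample covariance S[i,j] = (1/(n-1)) · Σ_k (x_{k,i} - mean_i) · (x_{k,j} - mean_j), with n-1 = 4.
  S[X,X] = ((0.2)·(0.2) + (0.2)·(0.2) + (-0.8)·(-0.8) + (0.2)·(0.2) + (0.2)·(0.2)) / 4 = 0.8/4 = 0.2
  S[X,Y] = ((0.2)·(-2.2) + (0.2)·(-2.2) + (-0.8)·(0.8) + (0.2)·(2.8) + (0.2)·(0.8)) / 4 = -0.8/4 = -0.2
  S[Y,Y] = ((-2.2)·(-2.2) + (-2.2)·(-2.2) + (0.8)·(0.8) + (2.8)·(2.8) + (0.8)·(0.8)) / 4 = 18.8/4 = 4.7

S is symmetric (S[j,i] = S[i,j]). Assembling:

S = [[0.2, -0.2],
 [-0.2, 4.7]]


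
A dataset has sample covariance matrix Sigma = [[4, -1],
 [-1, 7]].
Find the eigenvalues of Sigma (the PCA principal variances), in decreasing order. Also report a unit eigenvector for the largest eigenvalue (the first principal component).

Step 1 — characteristic polynomial of 2×2 Sigma:
  det(Sigma - λI) = λ² - trace · λ + det = 0.
  trace = 4 + 7 = 11, det = 4·7 - (-1)² = 27.
Step 2 — discriminant:
  Δ = trace² - 4·det = 121 - 108 = 13.
Step 3 — eigenvalues:
  λ = (trace ± √Δ)/2 = (11 ± 3.6056)/2,
  λ_1 = 7.3028,  λ_2 = 3.6972.

Step 4 — unit eigenvector for λ_1: solve (Sigma - λ_1 I)v = 0. First row:
  (4 - 7.3028)·v_x + (-1)·v_y = 0, i.e. (-3.3028)·v_x + (-1)·v_y = 0,
  so v ∝ (b, λ_1 - a) = (-1, 3.3028); multiply by -1 so the first entry is positive: u = (1, -3.3028).
  ||u|| = √((1)² + (-3.3028)²) = √(11.9083) ≈ 3.4508,
  v_1 = u/||u|| ≈ (0.2898, -0.9571) (||v_1|| = 1).

λ_1 = 7.3028,  λ_2 = 3.6972;  v_1 ≈ (0.2898, -0.9571)


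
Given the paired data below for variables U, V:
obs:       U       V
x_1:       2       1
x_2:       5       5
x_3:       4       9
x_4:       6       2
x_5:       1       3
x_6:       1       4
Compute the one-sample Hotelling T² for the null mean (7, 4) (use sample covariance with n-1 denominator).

Step 1 — sample mean vector:
  mean(U) = (2 + 5 + 4 + 6 + 1 + 1) / 6 = 19/6 = 3.1667
  mean(V) = (1 + 5 + 9 + 2 + 3 + 4) / 6 = 24/6 = 4
  x̄ = (3.1667, 4),  deviation x̄ - mu_0 = (3.1667, 4) - (7, 4) = (-3.8333, 0).

Step 2 — sample covariance matrix, S[i,j] = (1/(n-1)) · Σ_k (x_{k,i} - mean_i) · (x_{k,j} - mean_j), divisor n-1 = 5:
  S[U,U] = ((-1.1667)·(-1.1667) + (1.8333)·(1.8333) + (0.8333)·(0.8333) + (2.8333)·(2.8333) + (-2.1667)·(-2.1667) + (-2.1667)·(-2.1667)) / 5 = 22.8333/5 = 4.5667
  S[U,V] = ((-1.1667)·(-3) + (1.8333)·(1) + (0.8333)·(5) + (2.8333)·(-2) + (-2.1667)·(-1) + (-2.1667)·(0)) / 5 = 6/5 = 1.2
  S[V,V] = ((-3)·(-3) + (1)·(1) + (5)·(5) + (-2)·(-2) + (-1)·(-1) + (0)·(0)) / 5 = 40/5 = 8
  S = [[4.5667, 1.2],
 [1.2, 8]].

Step 3 — invert S. det(S) = 4.5667·8 - (1.2)² = 35.0933.
  S^{-1} = (1/det) · [[d, -b], [-b, a]] = [[0.228, -0.0342],
 [-0.0342, 0.1301]].

Step 4 — quadratic form (x̄ - mu_0)^T · S^{-1} · (x̄ - mu_0):
  S^{-1} · (x̄ - mu_0) = (-0.8739, 0.1311),
  (x̄ - mu_0)^T · [...] = (-3.8333)·(-0.8739) + (0)·(0.1311) = 3.3498.

Step 5 — scale by n: T² = 6 · 3.3498 = 20.0988.

T² ≈ 20.0988


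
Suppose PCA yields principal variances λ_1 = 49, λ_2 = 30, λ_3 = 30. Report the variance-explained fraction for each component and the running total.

Step 1 — total variance = trace(Sigma) = Σ λ_i = 49 + 30 + 30 = 109.

Step 2 — fraction explained by component i = λ_i / Σ λ:
  PC1: 49/109 = 0.4495
  PC2: 30/109 = 0.2752
  PC3: 30/109 = 0.2752

Step 3 — cumulative fraction after k components = (λ_1 + ... + λ_k) / Σ λ:
  k = 1: 49/109 = 0.4495
  k = 2: (49 + 30)/109 = 79/109 = 0.7248
  k = 3: (49 + 30 + 30)/109 = 109/109 = 1

Summary (fraction, with percent):

explained: PC1 0.4495 (44.95%), PC2 0.2752 (27.52%), PC3 0.2752 (27.52%);  cumulative: 0.4495, 0.7248, 1


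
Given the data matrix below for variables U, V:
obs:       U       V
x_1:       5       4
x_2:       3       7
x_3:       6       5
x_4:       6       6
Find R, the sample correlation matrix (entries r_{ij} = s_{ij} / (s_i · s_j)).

Step 1 — column means:
  mean(U) = (5 + 3 + 6 + 6) / 4 = 20/4 = 5
  mean(V) = (4 + 7 + 5 + 6) / 4 = 22/4 = 5.5

Step 2 — sample variances and covariances s[i,j] = (1/(n-1)) · Σ_k (x_{k,i} - mean_i) · (x_{k,j} - mean_j), with n-1 = 3:
  s[U,U] = ((0)·(0) + (-2)·(-2) + (1)·(1) + (1)·(1)) / 3 = 6/3 = 2
  s[U,V] = ((0)·(-1.5) + (-2)·(1.5) + (1)·(-0.5) + (1)·(0.5)) / 3 = -3/3 = -1
  s[V,V] = ((-1.5)·(-1.5) + (1.5)·(1.5) + (-0.5)·(-0.5) + (0.5)·(0.5)) / 3 = 5/3 = 1.6667
  Sample standard deviations s_i = √(s[i,i]):
  s(U) = √(2) = 1.4142
  s(V) = √(1.6667) = 1.291

Step 3 — r_{ij} = s_{ij} / (s_i · s_j):
  r[U,U] = 1 (diagonal).
  r[U,V] = -1 / (1.4142 · 1.291) = -1 / 1.8257 = -0.5477
  r[V,V] = 1 (diagonal).

R is symmetric with unit diagonal. Assembling:

R = [[1, -0.5477],
 [-0.5477, 1]]


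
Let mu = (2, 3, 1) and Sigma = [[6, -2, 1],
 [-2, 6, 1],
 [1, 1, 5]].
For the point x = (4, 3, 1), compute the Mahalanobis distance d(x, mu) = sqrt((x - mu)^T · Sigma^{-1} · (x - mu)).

Step 1 — centre the observation: (x - mu) = (2, 0, 0).

Step 2 — invert Sigma (cofactor / det for 3×3, or solve directly):
  Sigma^{-1} = [[0.2014, 0.0764, -0.0556],
 [0.0764, 0.2014, -0.0556],
 [-0.0556, -0.0556, 0.2222]].

Step 3 — form the quadratic (x - mu)^T · Sigma^{-1} · (x - mu):
  Sigma^{-1} · (x - mu) = (0.4028, 0.1528, -0.1111).
  (x - mu)^T · [Sigma^{-1} · (x - mu)] = (2)·(0.4028) + (0)·(0.1528) + (0)·(-0.1111) = 0.8056.

Step 4 — take square root: d = √(0.8056) ≈ 0.8975.

d(x, mu) = √(0.8056) ≈ 0.8975


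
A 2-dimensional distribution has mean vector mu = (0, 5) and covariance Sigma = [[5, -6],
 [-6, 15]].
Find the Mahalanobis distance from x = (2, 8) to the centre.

Step 1 — centre the observation: (x - mu) = (2, 3).

Step 2 — invert Sigma. det(Sigma) = 5·15 - (-6)² = 39.
  Sigma^{-1} = (1/det) · [[d, -b], [-b, a]] = [[0.3846, 0.1538],
 [0.1538, 0.1282]].

Step 3 — form the quadratic (x - mu)^T · Sigma^{-1} · (x - mu):
  Sigma^{-1} · (x - mu) = (1.2308, 0.6923).
  (x - mu)^T · [Sigma^{-1} · (x - mu)] = (2)·(1.2308) + (3)·(0.6923) = 4.5385.

Step 4 — take square root: d = √(4.5385) ≈ 2.1304.

d(x, mu) = √(4.5385) ≈ 2.1304


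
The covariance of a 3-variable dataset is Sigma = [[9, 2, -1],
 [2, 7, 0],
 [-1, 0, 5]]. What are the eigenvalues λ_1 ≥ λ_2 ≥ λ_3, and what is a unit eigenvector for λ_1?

Step 1 — characteristic polynomial p(λ) = det(λI - Sigma) = λ³ - tr·λ² + c_1·λ - det, where tr = trace, c_1 = sum of the principal 2×2 minors, det = det(Sigma):
  tr = 9 + 7 + 5 = 21,
  c_1 = (9·7 - (2)²) + (9·5 - (-1)²) + (7·5 - (0)²) = 59 + 44 + 35 = 138,
  det = 9·(7·5 - (0)²) - (2)·((2)·5 - (0)·(-1)) + (-1)·((2)·(0) - 7·(-1)) = 9·(35) - (2)·(10) + (-1)·(7) = 288.
  So p(λ) = λ³ - 21λ² + 138λ - 288.
Step 2 — look for an integer root (rational root theorem: any rational root is an integer divisor of 288). Testing λ = 6:
  p(6) = 216 - 756 + 828 - 288 = 0  ✓
  Dividing out (λ - 6): p(λ) = (λ - 6)(λ² - 15λ + 48).
Step 3 — remaining eigenvalues from the quadratic λ² - 15λ + 48 = 0:
  Δ = 15² - 4·48 = 225 - 192 = 33,  λ = (15 ± √33)/2 = (15 ± 5.7446)/2 ≈ 10.3723 or 4.6277.
  Sorted: λ_1 = 10.3723,  λ_2 = 6,  λ_3 = 4.6277  (check: sum = 21 = tr ✓).

Step 4 — unit eigenvector for λ_1 ≈ 10.3723: v spans the null space of (Sigma - λ_1 I), whose rows are
  r_1 = (-1.3723, 2, -1),  r_2 = (2, -3.3723, 0),  r_3 = (-1, 0, -5.3723).
  v is orthogonal to every row, so take v ∝ r_1 × r_2 = ((2)·(0) - (-1)·(-3.3723), (-1)·(2) - (-1.3723)·(0), (-1.3723)·(-3.3723) - (2)·(2)) ≈ (-3.3723, -2, 0.6277).
  Rescale (multiply by -1 so the first nonzero entry is positive): u = (3.3723, 2, -0.6277).
  ||u|| = √((3.3723)² + (2)² + (-0.6277)²) = √(15.7663) ≈ 3.9707,  v_1 = u/||u|| ≈ (0.8493, 0.5037, -0.1581) (||v_1|| = 1).

λ_1 = 10.3723,  λ_2 = 6,  λ_3 = 4.6277;  v_1 ≈ (0.8493, 0.5037, -0.1581)


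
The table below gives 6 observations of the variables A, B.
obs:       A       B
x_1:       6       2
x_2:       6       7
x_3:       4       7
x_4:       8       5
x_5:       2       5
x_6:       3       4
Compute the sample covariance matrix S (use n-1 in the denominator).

Step 1 — column means:
  mean(A) = (6 + 6 + 4 + 8 + 2 + 3) / 6 = 29/6 = 4.8333
  mean(B) = (2 + 7 + 7 + 5 + 5 + 4) / 6 = 30/6 = 5

Step 2 — sample covariance S[i,j] = (1/(n-1)) · Σ_k (x_{k,i} - mean_i) · (x_{k,j} - mean_j), with n-1 = 5.
  S[A,A] = ((1.1667)·(1.1667) + (1.1667)·(1.1667) + (-0.8333)·(-0.8333) + (3.1667)·(3.1667) + (-2.8333)·(-2.8333) + (-1.8333)·(-1.8333)) / 5 = 24.8333/5 = 4.9667
  S[A,B] = ((1.1667)·(-3) + (1.1667)·(2) + (-0.8333)·(2) + (3.1667)·(0) + (-2.8333)·(0) + (-1.8333)·(-1)) / 5 = -1/5 = -0.2
  S[B,B] = ((-3)·(-3) + (2)·(2) + (2)·(2) + (0)·(0) + (0)·(0) + (-1)·(-1)) / 5 = 18/5 = 3.6

S is symmetric (S[j,i] = S[i,j]). Assembling:

S = [[4.9667, -0.2],
 [-0.2, 3.6]]


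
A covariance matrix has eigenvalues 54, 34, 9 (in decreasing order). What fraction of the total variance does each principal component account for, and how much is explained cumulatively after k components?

Step 1 — total variance = trace(Sigma) = Σ λ_i = 54 + 34 + 9 = 97.

Step 2 — fraction explained by component i = λ_i / Σ λ:
  PC1: 54/97 = 0.5567
  PC2: 34/97 = 0.3505
  PC3: 9/97 = 0.0928

Step 3 — cumulative fraction after k components = (λ_1 + ... + λ_k) / Σ λ:
  k = 1: 54/97 = 0.5567
  k = 2: (54 + 34)/97 = 88/97 = 0.9072
  k = 3: (54 + 34 + 9)/97 = 97/97 = 1

Summary (fraction, with percent):

explained: PC1 0.5567 (55.67%), PC2 0.3505 (35.05%), PC3 0.0928 (9.28%);  cumulative: 0.5567, 0.9072, 1


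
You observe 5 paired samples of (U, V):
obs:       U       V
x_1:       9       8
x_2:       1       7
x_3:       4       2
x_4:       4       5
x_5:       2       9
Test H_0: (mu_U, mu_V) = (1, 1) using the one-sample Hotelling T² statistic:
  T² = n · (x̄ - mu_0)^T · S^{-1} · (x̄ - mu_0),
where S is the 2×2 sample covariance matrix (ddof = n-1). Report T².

Step 1 — sample mean vector:
  mean(U) = (9 + 1 + 4 + 4 + 2) / 5 = 20/5 = 4
  mean(V) = (8 + 7 + 2 + 5 + 9) / 5 = 31/5 = 6.2
  x̄ = (4, 6.2),  deviation x̄ - mu_0 = (4, 6.2) - (1, 1) = (3, 5.2).

Step 2 — sample covariance matrix, S[i,j] = (1/(n-1)) · Σ_k (x_{k,i} - mean_i) · (x_{k,j} - mean_j), divisor n-1 = 4:
  S[U,U] = ((5)·(5) + (-3)·(-3) + (0)·(0) + (0)·(0) + (-2)·(-2)) / 4 = 38/4 = 9.5
  S[U,V] = ((5)·(1.8) + (-3)·(0.8) + (0)·(-4.2) + (0)·(-1.2) + (-2)·(2.8)) / 4 = 1/4 = 0.25
  S[V,V] = ((1.8)·(1.8) + (0.8)·(0.8) + (-4.2)·(-4.2) + (-1.2)·(-1.2) + (2.8)·(2.8)) / 4 = 30.8/4 = 7.7
  S = [[9.5, 0.25],
 [0.25, 7.7]].

Step 3 — invert S. det(S) = 9.5·7.7 - (0.25)² = 73.0875.
  S^{-1} = (1/det) · [[d, -b], [-b, a]] = [[0.1054, -0.0034],
 [-0.0034, 0.13]].

Step 4 — quadratic form (x̄ - mu_0)^T · S^{-1} · (x̄ - mu_0):
  S^{-1} · (x̄ - mu_0) = (0.2983, 0.6656),
  (x̄ - mu_0)^T · [...] = (3)·(0.2983) + (5.2)·(0.6656) = 4.3561.

Step 5 — scale by n: T² = 5 · 4.3561 = 21.7807.

T² ≈ 21.7807


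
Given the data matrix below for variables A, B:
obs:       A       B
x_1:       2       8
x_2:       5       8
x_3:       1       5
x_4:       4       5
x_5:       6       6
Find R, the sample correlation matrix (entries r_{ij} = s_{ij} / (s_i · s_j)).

Step 1 — column means:
  mean(A) = (2 + 5 + 1 + 4 + 6) / 5 = 18/5 = 3.6
  mean(B) = (8 + 8 + 5 + 5 + 6) / 5 = 32/5 = 6.4

Step 2 — sample variances and covariances s[i,j] = (1/(n-1)) · Σ_k (x_{k,i} - mean_i) · (x_{k,j} - mean_j), with n-1 = 4:
  s[A,A] = ((-1.6)·(-1.6) + (1.4)·(1.4) + (-2.6)·(-2.6) + (0.4)·(0.4) + (2.4)·(2.4)) / 4 = 17.2/4 = 4.3
  s[A,B] = ((-1.6)·(1.6) + (1.4)·(1.6) + (-2.6)·(-1.4) + (0.4)·(-1.4) + (2.4)·(-0.4)) / 4 = 1.8/4 = 0.45
  s[B,B] = ((1.6)·(1.6) + (1.6)·(1.6) + (-1.4)·(-1.4) + (-1.4)·(-1.4) + (-0.4)·(-0.4)) / 4 = 9.2/4 = 2.3
  Sample standard deviations s_i = √(s[i,i]):
  s(A) = √(4.3) = 2.0736
  s(B) = √(2.3) = 1.5166

Step 3 — r_{ij} = s_{ij} / (s_i · s_j):
  r[A,A] = 1 (diagonal).
  r[A,B] = 0.45 / (2.0736 · 1.5166) = 0.45 / 3.1448 = 0.1431
  r[B,B] = 1 (diagonal).

R is symmetric with unit diagonal. Assembling:

R = [[1, 0.1431],
 [0.1431, 1]]


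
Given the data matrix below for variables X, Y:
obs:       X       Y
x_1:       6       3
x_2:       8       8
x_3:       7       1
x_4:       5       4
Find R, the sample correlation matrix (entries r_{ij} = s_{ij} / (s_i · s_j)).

Step 1 — column means:
  mean(X) = (6 + 8 + 7 + 5) / 4 = 26/4 = 6.5
  mean(Y) = (3 + 8 + 1 + 4) / 4 = 16/4 = 4

Step 2 — sample variances and covariances s[i,j] = (1/(n-1)) · Σ_k (x_{k,i} - mean_i) · (x_{k,j} - mean_j), with n-1 = 3:
  s[X,X] = ((-0.5)·(-0.5) + (1.5)·(1.5) + (0.5)·(0.5) + (-1.5)·(-1.5)) / 3 = 5/3 = 1.6667
  s[X,Y] = ((-0.5)·(-1) + (1.5)·(4) + (0.5)·(-3) + (-1.5)·(0)) / 3 = 5/3 = 1.6667
  s[Y,Y] = ((-1)·(-1) + (4)·(4) + (-3)·(-3) + (0)·(0)) / 3 = 26/3 = 8.6667
  Sample standard deviations s_i = √(s[i,i]):
  s(X) = √(1.6667) = 1.291
  s(Y) = √(8.6667) = 2.9439

Step 3 — r_{ij} = s_{ij} / (s_i · s_j):
  r[X,X] = 1 (diagonal).
  r[X,Y] = 1.6667 / (1.291 · 2.9439) = 1.6667 / 3.8006 = 0.4385
  r[Y,Y] = 1 (diagonal).

R is symmetric with unit diagonal. Assembling:

R = [[1, 0.4385],
 [0.4385, 1]]


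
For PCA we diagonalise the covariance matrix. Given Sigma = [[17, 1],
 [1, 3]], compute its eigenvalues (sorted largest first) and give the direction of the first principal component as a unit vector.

Step 1 — characteristic polynomial of 2×2 Sigma:
  det(Sigma - λI) = λ² - trace · λ + det = 0.
  trace = 17 + 3 = 20, det = 17·3 - (1)² = 50.
Step 2 — discriminant:
  Δ = trace² - 4·det = 400 - 200 = 200.
Step 3 — eigenvalues:
  λ = (trace ± √Δ)/2 = (20 ± 14.1421)/2,
  λ_1 = 17.0711,  λ_2 = 2.9289.

Step 4 — unit eigenvector for λ_1: solve (Sigma - λ_1 I)v = 0. First row:
  (17 - 17.0711)·v_x + (1)·v_y = 0, i.e. (-0.0711)·v_x + (1)·v_y = 0,
  so v ∝ (b, λ_1 - a) = (1, 0.0711) = u.
  ||u|| = √((1)² + (0.0711)²) = √(1.0051) ≈ 1.0025,
  v_1 = u/||u|| ≈ (0.9975, 0.0709) (||v_1|| = 1).

λ_1 = 17.0711,  λ_2 = 2.9289;  v_1 ≈ (0.9975, 0.0709)


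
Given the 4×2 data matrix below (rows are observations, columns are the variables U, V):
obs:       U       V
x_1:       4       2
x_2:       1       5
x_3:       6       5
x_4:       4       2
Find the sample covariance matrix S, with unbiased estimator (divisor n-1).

Step 1 — column means:
  mean(U) = (4 + 1 + 6 + 4) / 4 = 15/4 = 3.75
  mean(V) = (2 + 5 + 5 + 2) / 4 = 14/4 = 3.5

Step 2 — sample covariance S[i,j] = (1/(n-1)) · Σ_k (x_{k,i} - mean_i) · (x_{k,j} - mean_j), with n-1 = 3.
  S[U,U] = ((0.25)·(0.25) + (-2.75)·(-2.75) + (2.25)·(2.25) + (0.25)·(0.25)) / 3 = 12.75/3 = 4.25
  S[U,V] = ((0.25)·(-1.5) + (-2.75)·(1.5) + (2.25)·(1.5) + (0.25)·(-1.5)) / 3 = -1.5/3 = -0.5
  S[V,V] = ((-1.5)·(-1.5) + (1.5)·(1.5) + (1.5)·(1.5) + (-1.5)·(-1.5)) / 3 = 9/3 = 3

S is symmetric (S[j,i] = S[i,j]). Assembling:

S = [[4.25, -0.5],
 [-0.5, 3]]


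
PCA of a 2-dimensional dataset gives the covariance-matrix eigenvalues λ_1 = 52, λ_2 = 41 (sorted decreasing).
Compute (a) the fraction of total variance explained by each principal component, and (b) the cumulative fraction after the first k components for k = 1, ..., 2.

Step 1 — total variance = trace(Sigma) = Σ λ_i = 52 + 41 = 93.

Step 2 — fraction explained by component i = λ_i / Σ λ:
  PC1: 52/93 = 0.5591
  PC2: 41/93 = 0.4409

Step 3 — cumulative fraction after k components = (λ_1 + ... + λ_k) / Σ λ:
  k = 1: 52/93 = 0.5591
  k = 2: (52 + 41)/93 = 93/93 = 1

Summary (fraction, with percent):

explained: PC1 0.5591 (55.91%), PC2 0.4409 (44.09%);  cumulative: 0.5591, 1


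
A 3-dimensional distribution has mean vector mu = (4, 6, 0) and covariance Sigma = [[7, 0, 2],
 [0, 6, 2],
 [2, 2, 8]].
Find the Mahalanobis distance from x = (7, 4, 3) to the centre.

Step 1 — centre the observation: (x - mu) = (3, -2, 3).

Step 2 — invert Sigma (cofactor / det for 3×3, or solve directly):
  Sigma^{-1} = [[0.1549, 0.0141, -0.0423],
 [0.0141, 0.1831, -0.0493],
 [-0.0423, -0.0493, 0.1479]].

Step 3 — form the quadratic (x - mu)^T · Sigma^{-1} · (x - mu):
  Sigma^{-1} · (x - mu) = (0.3099, -0.4718, 0.4155).
  (x - mu)^T · [Sigma^{-1} · (x - mu)] = (3)·(0.3099) + (-2)·(-0.4718) + (3)·(0.4155) = 3.1197.

Step 4 — take square root: d = √(3.1197) ≈ 1.7663.

d(x, mu) = √(3.1197) ≈ 1.7663


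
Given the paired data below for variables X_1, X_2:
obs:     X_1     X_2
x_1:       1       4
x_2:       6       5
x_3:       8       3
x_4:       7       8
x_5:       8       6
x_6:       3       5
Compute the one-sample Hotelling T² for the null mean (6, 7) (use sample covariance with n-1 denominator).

Step 1 — sample mean vector:
  mean(X_1) = (1 + 6 + 8 + 7 + 8 + 3) / 6 = 33/6 = 5.5
  mean(X_2) = (4 + 5 + 3 + 8 + 6 + 5) / 6 = 31/6 = 5.1667
  x̄ = (5.5, 5.1667),  deviation x̄ - mu_0 = (5.5, 5.1667) - (6, 7) = (-0.5, -1.8333).

Step 2 — sample covariance matrix, S[i,j] = (1/(n-1)) · Σ_k (x_{k,i} - mean_i) · (x_{k,j} - mean_j), divisor n-1 = 5:
  S[X_1,X_1] = ((-4.5)·(-4.5) + (0.5)·(0.5) + (2.5)·(2.5) + (1.5)·(1.5) + (2.5)·(2.5) + (-2.5)·(-2.5)) / 5 = 41.5/5 = 8.3
  S[X_1,X_2] = ((-4.5)·(-1.1667) + (0.5)·(-0.1667) + (2.5)·(-2.1667) + (1.5)·(2.8333) + (2.5)·(0.8333) + (-2.5)·(-0.1667)) / 5 = 6.5/5 = 1.3
  S[X_2,X_2] = ((-1.1667)·(-1.1667) + (-0.1667)·(-0.1667) + (-2.1667)·(-2.1667) + (2.8333)·(2.8333) + (0.8333)·(0.8333) + (-0.1667)·(-0.1667)) / 5 = 14.8333/5 = 2.9667
  S = [[8.3, 1.3],
 [1.3, 2.9667]].

Step 3 — invert S. det(S) = 8.3·2.9667 - (1.3)² = 22.9333.
  S^{-1} = (1/det) · [[d, -b], [-b, a]] = [[0.1294, -0.0567],
 [-0.0567, 0.3619]].

Step 4 — quadratic form (x̄ - mu_0)^T · S^{-1} · (x̄ - mu_0):
  S^{-1} · (x̄ - mu_0) = (0.0392, -0.6352),
  (x̄ - mu_0)^T · [...] = (-0.5)·(0.0392) + (-1.8333)·(-0.6352) = 1.1449.

Step 5 — scale by n: T² = 6 · 1.1449 = 6.8692.

T² ≈ 6.8692
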